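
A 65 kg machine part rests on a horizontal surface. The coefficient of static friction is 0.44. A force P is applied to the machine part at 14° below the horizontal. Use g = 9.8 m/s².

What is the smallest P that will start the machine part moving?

P ≈ 324 N

N = m g + P sin α (the push presses the machine part into the horizontal surface).
At impending slip, P cos α = μ_s N = μ_s (m g + P sin α).
Solving: P (cos α − μ_s sin α) = μ_s m g → P = 0.44×637/(cos 14° − 0.44 sin 14°) = 280/0.8639 = 324 N.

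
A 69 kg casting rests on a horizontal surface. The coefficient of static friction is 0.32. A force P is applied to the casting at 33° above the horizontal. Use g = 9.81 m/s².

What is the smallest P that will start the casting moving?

P ≈ 214 N

N = m g − P sin α (the pull lifts the casting).
At impending slip, P cos α = μ_s N = μ_s (m g − P sin α).
Solving: P (cos α + μ_s sin α) = μ_s m g → P = 0.32×677/(cos 33° + 0.32 sin 33°) = 217/1.013 = 214 N.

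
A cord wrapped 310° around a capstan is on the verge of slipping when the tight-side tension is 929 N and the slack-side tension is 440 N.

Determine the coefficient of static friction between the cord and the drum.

T₂/T₁ = e^{μβ} → μ = ln(T₂/T₁)/β.
β = 310° = 5.411 rad.
μ = ln(929/440)/5.411 = ln(2.111)/5.411 = 0.138.

μ ≈ 0.138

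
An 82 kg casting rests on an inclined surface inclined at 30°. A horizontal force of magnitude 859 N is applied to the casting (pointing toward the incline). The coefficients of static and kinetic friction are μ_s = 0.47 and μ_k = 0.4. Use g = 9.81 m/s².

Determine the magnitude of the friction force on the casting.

The horizontal push has a component P sin θ into the surface, so N = m g cos θ + P sin θ = 696.6 + 429.5 = 1126 N.
Parallel to the incline: P cos θ − m g sin θ = 743.9 − 402.2 = 341.7 N; the friction needed to balance this is 341.7 N acting down the slope.
Maximum static friction: μ_s N = 0.47 × 1126 = 529.3 N.
Since 341.7 N is within the 529.3 N limit, the casting stays put and friction is exactly 342 N.

f ≈ 342 N (down the incline)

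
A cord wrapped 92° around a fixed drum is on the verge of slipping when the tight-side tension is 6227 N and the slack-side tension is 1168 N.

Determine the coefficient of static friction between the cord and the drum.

μ ≈ 1.04

T₂/T₁ = e^{μβ} → μ = ln(T₂/T₁)/β.
β = 92° = 1.606 rad.
μ = ln(6227/1168)/1.606 = ln(5.331)/1.606 = 1.04.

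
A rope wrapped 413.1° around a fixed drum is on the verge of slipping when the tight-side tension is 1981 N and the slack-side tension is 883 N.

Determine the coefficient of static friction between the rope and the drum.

T₂/T₁ = e^{μβ} → μ = ln(T₂/T₁)/β.
β = 413.1° = 7.21 rad.
μ = ln(1981/883)/7.21 = ln(2.243)/7.21 = 0.112.

μ ≈ 0.112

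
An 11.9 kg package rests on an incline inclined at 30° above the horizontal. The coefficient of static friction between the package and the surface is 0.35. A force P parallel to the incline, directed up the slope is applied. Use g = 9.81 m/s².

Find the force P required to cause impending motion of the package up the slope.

P ≈ 93.8 N

At impending motion up the slope, friction acts down-slope at its limit: f = μ_s N.
P is parallel to the surface, so N = m g cos θ = 101 N.
Along the incline: P = m g sin θ + μ_s N = 58.4 + 0.35×101 = 93.8 N.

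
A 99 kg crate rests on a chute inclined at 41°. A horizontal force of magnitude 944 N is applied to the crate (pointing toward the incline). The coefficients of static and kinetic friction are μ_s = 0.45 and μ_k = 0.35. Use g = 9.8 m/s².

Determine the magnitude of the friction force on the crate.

f ≈ 75.9 N (down the incline)

The horizontal push has a component P sin θ into the surface, so N = m g cos θ + P sin θ = 732.2 + 619.3 = 1352 N.
Parallel to the incline: P cos θ − m g sin θ = 712.4 − 636.5 = 75.94 N; the friction needed to balance this is 75.94 N acting down the slope.
The limit of static friction is μ_s N = 608.2 N.
|f_req| = 75.94 ≤ 608.2 N → the crate is in equilibrium; friction equals the required value.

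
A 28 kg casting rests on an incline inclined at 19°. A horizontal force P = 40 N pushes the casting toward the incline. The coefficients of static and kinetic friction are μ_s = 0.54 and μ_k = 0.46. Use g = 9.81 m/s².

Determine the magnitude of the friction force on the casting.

f ≈ 51.6 N (up the incline)

Normal direction: N = m g cos θ + P sin θ = 272.7 N.
Parallel to the incline: P cos θ − m g sin θ = 37.82 − 89.43 = -51.61 N; the friction needed to balance this is 51.61 N acting up the slope.
Maximum static friction: μ_s N = 0.54 × 272.7 = 147.3 N.
|f_req| = 51.61 ≤ 147.3 N → the casting is in equilibrium; friction equals the required value.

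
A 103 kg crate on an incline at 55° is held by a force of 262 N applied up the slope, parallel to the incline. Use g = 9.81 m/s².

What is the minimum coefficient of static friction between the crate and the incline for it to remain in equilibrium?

N = m g cos θ = 579.6 N.
Friction must make up the shortfall along the incline: f = m g sin θ − P = 827.7 − 262 = 565.7 N.
At the threshold f = μ_s N, so μ_s,min = 565.7/579.6 = 0.976.

μ_s,min ≈ 0.976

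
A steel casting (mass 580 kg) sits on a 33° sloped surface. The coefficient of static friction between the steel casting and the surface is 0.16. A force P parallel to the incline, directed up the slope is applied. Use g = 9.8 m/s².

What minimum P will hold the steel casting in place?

P_min ≈ 2330 N

The steel casting tends to slide down (tan θ > μ_s), so at the point of impending slip friction acts up-slope at its limit: f = μ_s N.
P is parallel to the surface, so N = m g cos θ = 4770 N.
Along the incline: P + μ_s N = m g sin θ, so P = 3100 − 0.16×4770 = 2330 N.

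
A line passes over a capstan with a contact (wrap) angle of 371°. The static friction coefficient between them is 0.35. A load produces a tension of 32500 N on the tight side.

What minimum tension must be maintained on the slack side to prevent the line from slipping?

Capstan equation at impending slip: T_tight/T_slack = e^{μβ}.
β = 371° = 6.475 rad; e^{μβ} = e^{0.35×6.475} = 9.644.
T_slack = T_tight / e^{μβ} = 32500 / 9.644 = 3370 N.

T_min ≈ 3370 N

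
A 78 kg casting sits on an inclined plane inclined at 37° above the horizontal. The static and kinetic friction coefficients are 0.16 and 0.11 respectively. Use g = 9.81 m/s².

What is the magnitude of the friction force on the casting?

The normal reaction is N = m g cos θ = 611.1 N.
Along the slope the weight component is m g sin θ = 460.5 N; friction must supply exactly this, acting up-slope.
The static-friction ceiling is μ_s N = 0.16 × 611.1 = 97.78 N.
|460.5| exceeds 97.78 N, so the casting slips down-slope; friction is kinetic, f = μ_k N = 0.11×611.1 = 67.2 N.

f ≈ 67.2 N (up the incline)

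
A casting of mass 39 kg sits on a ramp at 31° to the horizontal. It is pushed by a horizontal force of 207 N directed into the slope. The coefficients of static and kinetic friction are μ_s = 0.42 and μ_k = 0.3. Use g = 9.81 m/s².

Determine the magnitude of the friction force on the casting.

f ≈ 19.6 N (up the incline)

Normal direction: N = m g cos θ + P sin θ = 434.6 N.
Parallel to the incline: P cos θ − m g sin θ = 177.4 − 197 = -19.61 N; the friction needed to balance this is 19.61 N acting up the slope.
The limit of static friction is μ_s N = 182.5 N.
|f_req| = 19.61 ≤ 182.5 N → the casting is in equilibrium; friction equals the required value.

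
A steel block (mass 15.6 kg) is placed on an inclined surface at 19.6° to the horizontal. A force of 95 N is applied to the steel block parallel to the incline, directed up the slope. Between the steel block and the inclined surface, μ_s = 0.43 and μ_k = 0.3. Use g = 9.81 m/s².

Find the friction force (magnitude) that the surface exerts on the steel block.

f ≈ 43.7 N (down the incline)

Normal force: N = m g cos θ = 15.6 × 9.81 × cos 19.6° = 144.2 N.
For equilibrium along the incline the friction force must supply f = m g sin θ − P = 51.34 − 95 = -43.66 N (positive meaning up-slope).
The static-friction ceiling is μ_s N = 0.43 × 144.2 = 61.99 N.
Since |-43.66| ≤ 61.99 N, static friction is sufficient; f equals the required value, not μ_s N.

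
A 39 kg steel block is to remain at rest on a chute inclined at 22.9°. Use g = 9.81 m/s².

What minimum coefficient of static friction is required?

At the slip threshold m g sin θ = μ_s m g cos θ, so μ_s,min = tan θ.
μ_s,min = tan 22.9° = 0.422.

μ_s,min ≈ 0.422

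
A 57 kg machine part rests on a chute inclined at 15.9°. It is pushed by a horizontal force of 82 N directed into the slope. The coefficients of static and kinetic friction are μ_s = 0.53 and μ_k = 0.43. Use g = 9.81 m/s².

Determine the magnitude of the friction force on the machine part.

f ≈ 74.3 N (up the incline)

The horizontal push has a component P sin θ into the surface, so N = m g cos θ + P sin θ = 537.8 + 22.46 = 560.2 N.
Parallel to the incline: P cos θ − m g sin θ = 78.86 − 153.2 = -74.33 N; the friction needed to balance this is 74.33 N acting up the slope.
Maximum static friction: μ_s N = 0.53 × 560.2 = 296.9 N.
Since 74.33 N is within the 296.9 N limit, the machine part stays put and friction is exactly 74.3 N.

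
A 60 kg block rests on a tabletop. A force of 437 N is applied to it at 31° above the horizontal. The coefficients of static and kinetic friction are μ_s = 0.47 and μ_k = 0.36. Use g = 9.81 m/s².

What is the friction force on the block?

f ≈ 131 N

The vertical component of P reduces the normal force: N = m g − P sin α = 588.6 − 225.1 = 363.5 N.
For equilibrium, f = P cos α = 437×cos 31° = 374.6 N.
μ_s N = 0.47 × 363.5 = 170.9 N.
374.6 > 170.9 N → the block slides; f = μ_k N = 0.36×363.5 = 131 N.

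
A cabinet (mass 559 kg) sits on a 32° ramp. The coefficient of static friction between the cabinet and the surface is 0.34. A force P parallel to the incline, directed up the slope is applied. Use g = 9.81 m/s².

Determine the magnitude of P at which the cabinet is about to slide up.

At impending motion up the slope, friction acts down-slope at its limit: f = μ_s N.
P is parallel to the surface, so N = m g cos θ = 4650 N.
Along the incline: P = m g sin θ + μ_s N = 2910 + 0.34×4650 = 4490 N.

P ≈ 4490 N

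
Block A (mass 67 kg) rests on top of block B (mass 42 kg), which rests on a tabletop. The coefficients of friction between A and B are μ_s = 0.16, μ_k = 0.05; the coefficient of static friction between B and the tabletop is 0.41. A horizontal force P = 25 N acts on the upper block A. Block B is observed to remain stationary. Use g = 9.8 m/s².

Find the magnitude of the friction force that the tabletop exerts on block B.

f ≈ 25 N

The normal force B exerts on A is simply A's weight, N₁ = 656.6 N.
So the A–B interface can sustain at most μ_s N₁ = 105.1 N of static friction.
Since P = 25 N ≤ 105.1 N, A does not slip on B; friction on A equals P = 25 N.
By Newton's third law B feels 25 N forward from A. With B stationary, the floor's static friction on B balances it: f₂ = 25 N (well within μ_s(m_A+m_B)g = 438 N).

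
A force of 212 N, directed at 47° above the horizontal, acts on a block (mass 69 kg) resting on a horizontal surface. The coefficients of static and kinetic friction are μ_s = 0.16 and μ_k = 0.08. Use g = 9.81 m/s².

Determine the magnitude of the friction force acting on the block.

N = m g − P sin α = 676.9 − 212×sin 47° = 521.8 N.
Horizontally, friction must balance P cos α = 144.6 N.
The static-friction limit is μ_s N = 83.49 N.
144.6 > 83.49 N → the block slides; f = μ_k N = 0.08×521.8 = 41.7 N.

f ≈ 41.7 N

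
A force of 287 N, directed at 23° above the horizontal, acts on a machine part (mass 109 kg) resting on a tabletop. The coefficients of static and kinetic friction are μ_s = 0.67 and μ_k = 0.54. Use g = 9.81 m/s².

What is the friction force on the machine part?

f ≈ 264 N

The vertical component of P reduces the normal force: N = m g − P sin α = 1069 − 112.1 = 957.2 N.
For equilibrium, f = P cos α = 287×cos 23° = 264.2 N.
The static-friction limit is μ_s N = 641.3 N.
Since 264.2 N does not exceed the limit, the machine part stays at rest and f = 264 N.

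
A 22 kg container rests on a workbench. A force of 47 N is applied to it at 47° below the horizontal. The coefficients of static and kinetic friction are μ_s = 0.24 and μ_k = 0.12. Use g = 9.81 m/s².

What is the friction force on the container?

Vertical equilibrium gives N = m g + P sin α = 250.2 N.
Horizontally, friction must balance P cos α = 32.05 N.
The static-friction limit is μ_s N = 60.05 N.
Since 32.05 N does not exceed the limit, the container stays at rest and f = 32.1 N.

f ≈ 32.1 N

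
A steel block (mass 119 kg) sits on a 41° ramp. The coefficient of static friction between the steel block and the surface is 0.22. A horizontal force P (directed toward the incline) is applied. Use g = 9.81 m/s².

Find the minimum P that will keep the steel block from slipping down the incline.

The steel block tends to slide down (tan θ > μ_s), so at the point of impending slip friction acts up-slope at its limit: f = μ_s N.
Perpendicular to the incline: N = m g cos θ + P sin θ.
Along the incline: P cos θ + μ_s N = m g sin θ, i.e. P cos θ + μ_s (m g cos θ + P sin θ) = m g sin θ.
Solving, P (cos θ + μ_s sin θ) = m g (sin θ − μ_s cos θ), so P = 1170×0.49/0.899 = 636 N.

P_min ≈ 636 N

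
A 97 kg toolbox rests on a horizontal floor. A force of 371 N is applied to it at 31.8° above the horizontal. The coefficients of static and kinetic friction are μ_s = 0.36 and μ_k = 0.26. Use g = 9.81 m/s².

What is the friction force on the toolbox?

f ≈ 197 N

Vertical equilibrium gives N = m g − P sin α = 756.1 N.
For equilibrium, f = P cos α = 371×cos 31.8° = 315.3 N.
μ_s N = 0.36 × 756.1 = 272.2 N.
The required friction exceeds μ_s N, so the toolbox moves and f = μ_k N = 197 N.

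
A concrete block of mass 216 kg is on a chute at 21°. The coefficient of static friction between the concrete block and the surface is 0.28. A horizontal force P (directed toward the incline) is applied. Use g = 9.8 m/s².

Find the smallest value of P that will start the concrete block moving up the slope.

At impending motion up the slope, friction acts down-slope at its limit: f = μ_s N.
Perpendicular to the incline: N = m g cos θ + P sin θ.
Along the incline: P cos θ = m g sin θ + μ_s N = m g sin θ + μ_s (m g cos θ + P sin θ).
Solving, P (cos θ − μ_s sin θ) = m g (sin θ + μ_s cos θ), so P = 216×9.8×(sin 21° + 0.28 cos 21°)/(cos 21° − 0.28 sin 21°) = 2120×0.6198/0.8332 = 1570 N.

P ≈ 1570 N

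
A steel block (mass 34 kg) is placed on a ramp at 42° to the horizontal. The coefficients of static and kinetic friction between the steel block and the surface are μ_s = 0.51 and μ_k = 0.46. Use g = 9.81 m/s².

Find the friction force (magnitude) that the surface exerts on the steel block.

Normal force: N = m g cos θ = 34 × 9.81 × cos 42° = 247.9 N.
For equilibrium along the incline, friction must balance the weight component: f = m g sin θ = 223.2 N up the slope.
Static friction can supply at most μ_s N = 126.4 N.
|223.2| exceeds 126.4 N, so the steel block slips down-slope; friction is kinetic, f = μ_k N = 0.46×247.9 = 114 N.

f ≈ 114 N (up the incline)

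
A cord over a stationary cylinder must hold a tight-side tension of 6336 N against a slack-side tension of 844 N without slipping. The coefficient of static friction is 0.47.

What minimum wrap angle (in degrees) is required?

β_min ≈ 246°

T₂/T₁ = e^{μβ} → β = ln(T₂/T₁)/μ.
β = ln(6336/844)/0.47 = 2.016/0.47 = 4.289 rad.
In degrees: β = 4.289 × 180/π = 246°.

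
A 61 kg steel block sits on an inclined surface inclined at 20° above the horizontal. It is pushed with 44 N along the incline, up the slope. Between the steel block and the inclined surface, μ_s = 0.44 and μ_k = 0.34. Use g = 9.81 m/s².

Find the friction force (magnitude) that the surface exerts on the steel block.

Perpendicular to the surface, N = m g cos θ = 61·9.81·cos 20° = 562.3 N.
Parallel to the incline, ΣF = 0 gives f = m g sin θ − P = 204.7 − 44 = 160.7 N (up-slope positive).
The static-friction ceiling is μ_s N = 0.44 × 562.3 = 247.4 N.
Since |160.7| ≤ 247.4 N, the steel block remains in static equilibrium and friction takes exactly the required value.

f ≈ 161 N (up the incline)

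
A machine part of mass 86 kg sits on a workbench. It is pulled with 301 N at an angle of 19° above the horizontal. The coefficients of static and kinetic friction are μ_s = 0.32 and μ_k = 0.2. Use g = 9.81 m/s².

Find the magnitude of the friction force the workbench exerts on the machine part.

N = m g − P sin α = 843.7 − 301×sin 19° = 745.7 N.
Horizontally, friction must balance P cos α = 284.6 N.
The static-friction limit is μ_s N = 238.6 N.
The required friction exceeds μ_s N, so the machine part moves and f = μ_k N = 149 N.

f ≈ 149 N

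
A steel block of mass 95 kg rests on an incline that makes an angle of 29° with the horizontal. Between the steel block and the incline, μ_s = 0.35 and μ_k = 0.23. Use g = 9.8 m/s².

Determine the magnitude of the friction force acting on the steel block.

f ≈ 187 N (up the incline)

Perpendicular to the surface, N = m g cos θ = 95·9.8·cos 29° = 814.3 N.
For equilibrium along the incline, friction must balance the weight component: f = m g sin θ = 451.4 N up the slope.
Maximum static friction available: μ_s N = 0.35 × 814.3 = 285 N.
|451.4| exceeds 285 N, so the steel block slips down-slope; friction is kinetic, f = μ_k N = 0.23×814.3 = 187 N.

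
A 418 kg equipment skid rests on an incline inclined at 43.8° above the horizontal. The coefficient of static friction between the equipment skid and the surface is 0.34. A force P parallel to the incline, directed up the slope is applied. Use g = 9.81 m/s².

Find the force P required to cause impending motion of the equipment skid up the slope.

P ≈ 3840 N

At impending motion up the slope, friction acts down-slope at its limit: f = μ_s N.
P is parallel to the surface, so N = m g cos θ = 2960 N.
Along the incline: P = m g sin θ + μ_s N = 2840 + 0.34×2960 = 3840 N.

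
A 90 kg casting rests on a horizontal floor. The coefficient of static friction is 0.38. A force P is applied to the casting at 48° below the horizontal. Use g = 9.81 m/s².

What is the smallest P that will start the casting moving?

N = m g + P sin α (the push presses the casting into the horizontal floor).
At impending slip, P cos α = μ_s N = μ_s (m g + P sin α).
Solving: P (cos α − μ_s sin α) = μ_s m g → P = 0.38×883/(cos 48° − 0.38 sin 48°) = 336/0.3867 = 868 N.

P ≈ 868 N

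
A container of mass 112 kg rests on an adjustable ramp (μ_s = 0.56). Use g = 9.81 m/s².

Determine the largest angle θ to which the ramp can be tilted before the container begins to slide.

θ_max ≈ 29.2°

At the slip threshold, m g sin θ = μ_s · m g cos θ, so tan θ = μ_s.
θ_max = arctan(0.56) = 29.2°.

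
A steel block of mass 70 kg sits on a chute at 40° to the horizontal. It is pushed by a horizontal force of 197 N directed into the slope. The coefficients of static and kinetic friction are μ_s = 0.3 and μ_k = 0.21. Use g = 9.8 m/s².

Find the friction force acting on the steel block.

f ≈ 137 N (up the incline)

Normal direction: N = m g cos θ + P sin θ = 652.1 N.
Along the incline, the net driving force (taking up-slope positive) is P cos θ − m g sin θ = 150.9 − 441 = -290 N, so equilibrium requires friction f = 290 N (up-slope).
Maximum static friction: μ_s N = 0.3 × 652.1 = 195.6 N.
The required 290 N exceeds the static limit, so the steel block slides down-slope and f = μ_k N = 0.21×652.1 = 137 N.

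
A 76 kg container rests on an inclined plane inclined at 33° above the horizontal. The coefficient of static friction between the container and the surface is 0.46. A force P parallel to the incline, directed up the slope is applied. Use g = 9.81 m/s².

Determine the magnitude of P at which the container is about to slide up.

At impending motion up the slope, friction acts down-slope at its limit: f = μ_s N.
P is parallel to the surface, so N = m g cos θ = 625 N.
Along the incline: P = m g sin θ + μ_s N = 406 + 0.46×625 = 694 N.

P ≈ 694 N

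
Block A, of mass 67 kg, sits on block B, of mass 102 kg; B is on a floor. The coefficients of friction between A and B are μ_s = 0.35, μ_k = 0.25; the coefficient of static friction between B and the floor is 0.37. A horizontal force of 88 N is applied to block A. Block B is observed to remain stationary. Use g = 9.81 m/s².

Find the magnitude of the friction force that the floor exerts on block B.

f ≈ 88 N

Normal force at the A–B interface: N₁ = m_A g = 657.3 N.
So the A–B interface can sustain at most μ_s N₁ = 230 N of static friction.
Since P = 88 N ≤ 230 N, A does not slip on B; friction on A equals P = 88 N.
By Newton's third law B feels 88 N forward from A. With B stationary, the floor's static friction on B balances it: f₂ = 88 N (well within μ_s(m_A+m_B)g = 613.4 N).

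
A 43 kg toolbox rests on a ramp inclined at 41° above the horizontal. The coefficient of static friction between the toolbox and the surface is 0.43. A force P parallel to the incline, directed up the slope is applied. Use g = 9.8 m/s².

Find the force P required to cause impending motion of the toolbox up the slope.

P ≈ 413 N

At impending motion up the slope, friction acts down-slope at its limit: f = μ_s N.
P is parallel to the surface, so N = m g cos θ = 318 N.
Along the incline: P = m g sin θ + μ_s N = 276 + 0.43×318 = 413 N.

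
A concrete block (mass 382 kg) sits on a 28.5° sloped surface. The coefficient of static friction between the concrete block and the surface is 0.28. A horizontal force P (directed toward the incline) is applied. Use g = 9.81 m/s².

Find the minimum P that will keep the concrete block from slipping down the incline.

P_min ≈ 855 N

The concrete block tends to slide down (tan θ > μ_s), so at the point of impending slip friction acts up-slope at its limit: f = μ_s N.
Perpendicular to the incline: N = m g cos θ + P sin θ.
Along the incline: P cos θ + μ_s N = m g sin θ, i.e. P cos θ + μ_s (m g cos θ + P sin θ) = m g sin θ.
Solving, P (cos θ + μ_s sin θ) = m g (sin θ − μ_s cos θ), so P = 3750×0.2311/1.012 = 855 N.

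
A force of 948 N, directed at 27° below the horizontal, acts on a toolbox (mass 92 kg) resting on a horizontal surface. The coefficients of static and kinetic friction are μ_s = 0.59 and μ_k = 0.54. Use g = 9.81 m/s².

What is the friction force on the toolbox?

The vertical component of P adds to the normal force: N = m g + P sin α = 902.5 + 430.4 = 1333 N.
Horizontally, friction must balance P cos α = 844.7 N.
The static-friction limit is μ_s N = 786.4 N.
844.7 > 786.4 N → the toolbox slides; f = μ_k N = 0.54×1333 = 720 N.

f ≈ 720 N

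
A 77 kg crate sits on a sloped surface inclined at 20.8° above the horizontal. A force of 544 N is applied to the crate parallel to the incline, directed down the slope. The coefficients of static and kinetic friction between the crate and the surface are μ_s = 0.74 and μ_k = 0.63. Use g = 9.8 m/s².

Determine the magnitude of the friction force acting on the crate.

f ≈ 444 N (up the incline)

The normal reaction is N = m g cos θ = 705.4 N.
Parallel to the incline, ΣF = 0 gives f = m g sin θ + P = 268 + 544 = 812 N (up-slope positive).
The static-friction ceiling is μ_s N = 0.74 × 705.4 = 522 N.
Since |812| > 522 N, static friction cannot hold it; the crate slides down the incline and kinetic friction applies: f = μ_k N = 0.63 × 705.4 = 444 N.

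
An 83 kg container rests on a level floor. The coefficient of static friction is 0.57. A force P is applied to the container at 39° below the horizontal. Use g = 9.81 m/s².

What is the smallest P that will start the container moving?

P ≈ 1110 N

N = m g + P sin α (the push presses the container into the level floor).
At impending slip, P cos α = μ_s N = μ_s (m g + P sin α).
Solving: P (cos α − μ_s sin α) = μ_s m g → P = 0.57×814/(cos 39° − 0.57 sin 39°) = 464/0.4184 = 1110 N.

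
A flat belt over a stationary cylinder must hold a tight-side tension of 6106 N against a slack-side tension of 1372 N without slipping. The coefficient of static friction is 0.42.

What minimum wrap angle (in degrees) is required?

β_min ≈ 204°

T₂/T₁ = e^{μβ} → β = ln(T₂/T₁)/μ.
β = ln(6106/1372)/0.42 = 1.493/0.42 = 3.555 rad.
In degrees: β = 3.555 × 180/π = 204°.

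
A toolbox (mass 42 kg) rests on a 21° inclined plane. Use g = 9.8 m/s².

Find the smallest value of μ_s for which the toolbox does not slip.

μ_s,min ≈ 0.384

At the slip threshold m g sin θ = μ_s m g cos θ, so μ_s,min = tan θ.
μ_s,min = tan 21° = 0.384.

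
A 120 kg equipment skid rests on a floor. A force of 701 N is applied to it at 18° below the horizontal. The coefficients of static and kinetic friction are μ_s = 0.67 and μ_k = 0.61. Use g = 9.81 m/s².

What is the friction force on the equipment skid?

N = m g + P sin α = 1177 + 701×sin 18° = 1394 N.
Horizontally, friction must balance P cos α = 666.7 N.
μ_s N = 0.67 × 1394 = 933.9 N.
Since 666.7 N does not exceed the limit, the equipment skid stays at rest and f = 667 N.

f ≈ 667 N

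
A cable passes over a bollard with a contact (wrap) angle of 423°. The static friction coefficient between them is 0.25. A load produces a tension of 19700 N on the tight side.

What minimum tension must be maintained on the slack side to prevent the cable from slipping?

T_min ≈ 3110 N

Capstan equation at impending slip: T_tight/T_slack = e^{μβ}.
β = 423° = 7.383 rad; e^{μβ} = e^{0.25×7.383} = 6.332.
T_slack = T_tight / e^{μβ} = 19700 / 6.332 = 3110 N.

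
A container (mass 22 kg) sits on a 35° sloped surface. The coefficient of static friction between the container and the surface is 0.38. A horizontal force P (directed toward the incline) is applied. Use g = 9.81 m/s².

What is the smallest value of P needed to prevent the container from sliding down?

The container tends to slide down (tan θ > μ_s), so at the point of impending slip friction acts up-slope at its limit: f = μ_s N.
Perpendicular to the incline: N = m g cos θ + P sin θ.
Along the incline: P cos θ + μ_s N = m g sin θ, i.e. P cos θ + μ_s (m g cos θ + P sin θ) = m g sin θ.
Solving, P (cos θ + μ_s sin θ) = m g (sin θ − μ_s cos θ), so P = 216×0.2623/1.037 = 54.6 N.

P_min ≈ 54.6 N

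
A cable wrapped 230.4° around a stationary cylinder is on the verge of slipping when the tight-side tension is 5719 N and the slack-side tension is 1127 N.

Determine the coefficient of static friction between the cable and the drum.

μ ≈ 0.404

T₂/T₁ = e^{μβ} → μ = ln(T₂/T₁)/β.
β = 230.4° = 4.021 rad.
μ = ln(5719/1127)/4.021 = ln(5.075)/4.021 = 0.404.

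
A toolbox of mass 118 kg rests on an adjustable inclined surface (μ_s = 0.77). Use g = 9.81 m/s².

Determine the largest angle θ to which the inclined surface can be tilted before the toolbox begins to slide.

θ_max ≈ 37.6°

At the slip threshold, m g sin θ = μ_s · m g cos θ, so tan θ = μ_s.
θ_max = arctan(0.77) = 37.6°.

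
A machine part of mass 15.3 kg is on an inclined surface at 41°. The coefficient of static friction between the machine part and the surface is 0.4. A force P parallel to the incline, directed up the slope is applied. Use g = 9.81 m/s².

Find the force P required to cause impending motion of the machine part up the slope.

At impending motion up the slope, friction acts down-slope at its limit: f = μ_s N.
P is parallel to the surface, so N = m g cos θ = 113 N.
Along the incline: P = m g sin θ + μ_s N = 98.5 + 0.4×113 = 144 N.

P ≈ 144 N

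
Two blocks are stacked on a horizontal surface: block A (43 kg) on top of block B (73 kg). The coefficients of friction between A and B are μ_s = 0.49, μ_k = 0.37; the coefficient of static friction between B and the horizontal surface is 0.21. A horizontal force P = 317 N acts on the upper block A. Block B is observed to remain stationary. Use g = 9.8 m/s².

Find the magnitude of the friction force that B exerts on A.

Normal force at the A–B interface: N₁ = m_A g = 421.4 N.
Maximum static friction on A from B: μ_s N₁ = 0.49×421.4 = 206.5 N.
Since P = 317 N > 206.5 N, A slides on B; the A–B friction is kinetic: f₁ = μ_k N₁ = 0.37×421.4 = 156 N.
B experiences an equal 156 N forward from A (third law). B is in equilibrium, so the floor supplies f₂ = 156 N of static friction (limit μ_s(m_A+m_B)g = 238.7 N, not exceeded).

f ≈ 156 N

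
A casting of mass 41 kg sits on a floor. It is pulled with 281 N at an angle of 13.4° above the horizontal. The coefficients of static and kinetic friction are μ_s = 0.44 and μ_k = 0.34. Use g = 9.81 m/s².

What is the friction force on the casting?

f ≈ 115 N

The vertical component of P reduces the normal force: N = m g − P sin α = 402.2 − 65.12 = 337.1 N.
The horizontal driving force is P cos α = 273.4 N, so equilibrium needs friction f = 273.4 N.
μ_s N = 0.44 × 337.1 = 148.3 N.
273.4 > 148.3 N → the casting slides; f = μ_k N = 0.34×337.1 = 115 N.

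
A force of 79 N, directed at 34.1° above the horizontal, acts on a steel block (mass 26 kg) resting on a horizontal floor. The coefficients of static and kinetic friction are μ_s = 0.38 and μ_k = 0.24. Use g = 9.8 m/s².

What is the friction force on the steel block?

N = m g − P sin α = 254.8 − 79×sin 34.1° = 210.5 N.
For equilibrium, f = P cos α = 79×cos 34.1° = 65.42 N.
μ_s N = 0.38 × 210.5 = 79.99 N.
Since 65.42 N does not exceed the limit, the steel block stays at rest and f = 65.4 N.

f ≈ 65.4 N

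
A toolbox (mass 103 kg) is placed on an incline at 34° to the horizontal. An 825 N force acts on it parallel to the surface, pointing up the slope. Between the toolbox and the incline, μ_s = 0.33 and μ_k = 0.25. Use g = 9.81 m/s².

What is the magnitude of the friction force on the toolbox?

f ≈ 260 N (down the incline)

The normal reaction is N = m g cos θ = 837.7 N.
The friction needed for equilibrium is m g sin θ − P = 565 − 825 = -260 N, measured positive up-slope.
Maximum static friction available: μ_s N = 0.33 × 837.7 = 276.4 N.
Since |-260| ≤ 276.4 N, the toolbox remains in static equilibrium and friction takes exactly the required value.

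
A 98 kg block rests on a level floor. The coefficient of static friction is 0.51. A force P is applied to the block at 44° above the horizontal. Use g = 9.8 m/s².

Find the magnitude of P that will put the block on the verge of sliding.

P ≈ 456 N

N = m g − P sin α (the pull lifts the block).
At impending slip, P cos α = μ_s N = μ_s (m g − P sin α).
Solving: P (cos α + μ_s sin α) = μ_s m g → P = 0.51×960/(cos 44° + 0.51 sin 44°) = 490/1.074 = 456 N.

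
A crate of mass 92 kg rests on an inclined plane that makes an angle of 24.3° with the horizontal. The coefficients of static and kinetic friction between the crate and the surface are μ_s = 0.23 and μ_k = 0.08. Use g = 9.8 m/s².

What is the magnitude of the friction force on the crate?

f ≈ 65.7 N (up the incline)

Perpendicular to the surface, N = m g cos θ = 92·9.8·cos 24.3° = 821.7 N.
For equilibrium along the incline, friction must balance the weight component: f = m g sin θ = 371 N up the slope.
The static-friction ceiling is μ_s N = 0.23 × 821.7 = 189 N.
Since |371| > 189 N, static friction cannot hold it; the crate slides down the incline and kinetic friction applies: f = μ_k N = 0.08 × 821.7 = 65.7 N.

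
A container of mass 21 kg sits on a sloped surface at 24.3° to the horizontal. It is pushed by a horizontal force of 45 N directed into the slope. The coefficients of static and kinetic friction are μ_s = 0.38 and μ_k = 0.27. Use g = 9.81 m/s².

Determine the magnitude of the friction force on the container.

The horizontal push has a component P sin θ into the surface, so N = m g cos θ + P sin θ = 187.8 + 18.52 = 206.3 N.
Along the incline, the net driving force (taking up-slope positive) is P cos θ − m g sin θ = 41.01 − 84.78 = -43.76 N, so equilibrium requires friction f = 43.76 N (up-slope).
Maximum static friction: μ_s N = 0.38 × 206.3 = 78.39 N.
Since 43.76 N is within the 78.39 N limit, the container stays put and friction is exactly 43.8 N.

f ≈ 43.8 N (up the incline)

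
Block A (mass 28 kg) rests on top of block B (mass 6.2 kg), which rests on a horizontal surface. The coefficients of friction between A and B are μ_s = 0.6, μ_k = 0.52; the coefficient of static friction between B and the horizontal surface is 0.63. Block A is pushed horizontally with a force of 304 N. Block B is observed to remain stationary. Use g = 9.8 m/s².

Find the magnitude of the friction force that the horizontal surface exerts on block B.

The normal force B exerts on A is simply A's weight, N₁ = 274.4 N.
So the A–B interface can sustain at most μ_s N₁ = 164.6 N of static friction.
Since P = 304 N > 164.6 N, A slides on B; the A–B friction is kinetic: f₁ = μ_k N₁ = 0.52×274.4 = 143 N.
B experiences an equal 143 N forward from A (third law). B is in equilibrium, so the floor supplies f₂ = 143 N of static friction (limit μ_s(m_A+m_B)g = 211.2 N, not exceeded).

f ≈ 143 N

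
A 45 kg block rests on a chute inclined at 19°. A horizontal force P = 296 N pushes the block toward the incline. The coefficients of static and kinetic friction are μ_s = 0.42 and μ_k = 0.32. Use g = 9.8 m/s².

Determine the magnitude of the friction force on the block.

f ≈ 136 N (down the incline)

Resolve perpendicular to the incline: N = m g cos θ + P sin θ = 45×9.8×cos 19° + 296×sin 19° = 513.3 N.
Parallel to the incline: P cos θ − m g sin θ = 279.9 − 143.6 = 136.3 N; the friction needed to balance this is 136.3 N acting down the slope.
The limit of static friction is μ_s N = 215.6 N.
Since 136.3 N is within the 215.6 N limit, the block stays put and friction is exactly 136 N.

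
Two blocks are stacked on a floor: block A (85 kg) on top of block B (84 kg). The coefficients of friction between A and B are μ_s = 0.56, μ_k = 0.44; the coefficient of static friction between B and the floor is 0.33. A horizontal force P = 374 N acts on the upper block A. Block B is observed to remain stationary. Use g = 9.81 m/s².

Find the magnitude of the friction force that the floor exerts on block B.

Normal force at the A–B interface: N₁ = m_A g = 833.9 N.
Maximum static friction on A from B: μ_s N₁ = 0.56×833.9 = 467 N.
Since P = 374 N ≤ 467 N, A does not slip on B; friction on A equals P = 374 N.
By Newton's third law B feels 374 N forward from A. With B stationary, the floor's static friction on B balances it: f₂ = 374 N (well within μ_s(m_A+m_B)g = 547.1 N).

f ≈ 374 N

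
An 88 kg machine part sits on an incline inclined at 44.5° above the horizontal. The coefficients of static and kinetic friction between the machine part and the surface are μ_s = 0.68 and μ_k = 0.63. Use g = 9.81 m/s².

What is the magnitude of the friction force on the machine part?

f ≈ 388 N (up the incline)

Normal force: N = m g cos θ = 88 × 9.81 × cos 44.5° = 615.7 N.
Along the slope the weight component is m g sin θ = 605.1 N; friction must supply exactly this, acting up-slope.
The static-friction ceiling is μ_s N = 0.68 × 615.7 = 418.7 N.
|605.1| exceeds 418.7 N, so the machine part slips down-slope; friction is kinetic, f = μ_k N = 0.63×615.7 = 388 N.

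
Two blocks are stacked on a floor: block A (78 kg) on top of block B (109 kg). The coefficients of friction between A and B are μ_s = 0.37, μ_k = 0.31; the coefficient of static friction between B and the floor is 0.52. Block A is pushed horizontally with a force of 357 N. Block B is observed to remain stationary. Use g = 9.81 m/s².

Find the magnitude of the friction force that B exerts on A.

Between the blocks, N₁ = m_A g = 765.2 N.
So the A–B interface can sustain at most μ_s N₁ = 283.1 N of static friction.
P = 357 N exceeds that limit, so A slips over B and the interface friction becomes kinetic: f₁ = μ_k N₁ = 0.31×765.2 = 237 N.
By Newton's third law B feels 237 N forward from A. With B stationary, the floor's static friction on B balances it: f₂ = 237 N (well within μ_s(m_A+m_B)g = 953.9 N).

f ≈ 237 N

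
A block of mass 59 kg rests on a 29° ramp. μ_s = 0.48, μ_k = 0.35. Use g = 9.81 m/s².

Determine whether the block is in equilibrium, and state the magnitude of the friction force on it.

N = m g cos θ = 506 N.
Down-slope weight component: m g sin θ = 281 N.
μ_s N = 243 N.
281 > 243 N, so it slides; kinetic friction f = μ_k N = 0.35×506 = 177 N.

f ≈ 177 N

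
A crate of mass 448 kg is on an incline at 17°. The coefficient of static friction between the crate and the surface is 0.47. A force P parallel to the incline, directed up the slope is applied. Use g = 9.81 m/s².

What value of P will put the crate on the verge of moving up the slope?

P ≈ 3260 N

At impending motion up the slope, friction acts down-slope at its limit: f = μ_s N.
P is parallel to the surface, so N = m g cos θ = 4200 N.
Along the incline: P = m g sin θ + μ_s N = 1280 + 0.47×4200 = 3260 N.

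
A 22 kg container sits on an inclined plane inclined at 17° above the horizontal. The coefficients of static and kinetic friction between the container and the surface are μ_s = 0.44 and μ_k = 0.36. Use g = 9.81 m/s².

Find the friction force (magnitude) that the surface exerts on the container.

f ≈ 63.1 N (up the incline)

Normal force: N = m g cos θ = 22 × 9.81 × cos 17° = 206.4 N.
For equilibrium along the incline, friction must balance the weight component: f = m g sin θ = 63.1 N up the slope.
Maximum static friction available: μ_s N = 0.44 × 206.4 = 90.81 N.
Since |63.1| ≤ 90.81 N, static friction is sufficient; f equals the required value, not μ_s N.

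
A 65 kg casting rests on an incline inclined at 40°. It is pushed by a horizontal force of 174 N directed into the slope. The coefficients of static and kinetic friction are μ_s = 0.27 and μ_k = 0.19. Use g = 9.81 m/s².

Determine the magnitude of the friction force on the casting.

f ≈ 114 N (up the incline)

Resolve perpendicular to the incline: N = m g cos θ + P sin θ = 65×9.81×cos 40° + 174×sin 40° = 600.3 N.
Along the incline, the net driving force (taking up-slope positive) is P cos θ − m g sin θ = 133.3 − 409.9 = -276.6 N, so equilibrium requires friction f = 276.6 N (up-slope).
The limit of static friction is μ_s N = 162.1 N.
The required 276.6 N exceeds the static limit, so the casting slides down-slope and f = μ_k N = 0.19×600.3 = 114 N.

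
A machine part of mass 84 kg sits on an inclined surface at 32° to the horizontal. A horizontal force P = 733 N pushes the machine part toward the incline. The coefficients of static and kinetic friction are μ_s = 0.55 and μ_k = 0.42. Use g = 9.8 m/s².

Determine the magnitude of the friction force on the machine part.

Normal direction: N = m g cos θ + P sin θ = 1087 N.
Parallel to the incline: P cos θ − m g sin θ = 621.6 − 436.2 = 185.4 N; the friction needed to balance this is 185.4 N acting down the slope.
The limit of static friction is μ_s N = 597.6 N.
|f_req| = 185.4 ≤ 597.6 N → the machine part is in equilibrium; friction equals the required value.

f ≈ 185 N (down the incline)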